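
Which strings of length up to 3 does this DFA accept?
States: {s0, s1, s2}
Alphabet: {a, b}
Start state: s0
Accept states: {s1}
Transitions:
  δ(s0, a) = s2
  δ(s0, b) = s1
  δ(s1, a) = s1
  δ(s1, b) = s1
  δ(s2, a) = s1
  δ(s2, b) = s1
b, aa, ab, ba, bb, aaa, aab, aba, abb, baa, bab, bba, bbb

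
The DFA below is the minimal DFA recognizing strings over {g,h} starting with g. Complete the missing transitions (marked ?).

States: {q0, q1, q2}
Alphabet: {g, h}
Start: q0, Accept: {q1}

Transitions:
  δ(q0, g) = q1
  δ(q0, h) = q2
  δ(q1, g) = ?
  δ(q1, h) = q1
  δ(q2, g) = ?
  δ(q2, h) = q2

From the language and accept set, identify what each state tracks — q0: no input read; q1: started with g; q2: started with h (dead).
Each missing δ(q, a) is the state matching the new tracked value after reading a.
δ(q1, g) = q1; δ(q2, g) = q2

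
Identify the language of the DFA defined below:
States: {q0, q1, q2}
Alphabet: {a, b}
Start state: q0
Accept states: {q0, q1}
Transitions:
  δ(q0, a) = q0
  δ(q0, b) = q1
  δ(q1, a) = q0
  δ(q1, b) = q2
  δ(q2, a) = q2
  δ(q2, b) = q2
Testing a few strings:
  'bb' → reject
  'aaa' → accept
  'aaaa' → accept
  'b' → accept
State roles: q0=last symbol not b (ok); q1=last symbol b (ok); q2=saw bb (dead)
All strings over {a,b} with no two consecutive b's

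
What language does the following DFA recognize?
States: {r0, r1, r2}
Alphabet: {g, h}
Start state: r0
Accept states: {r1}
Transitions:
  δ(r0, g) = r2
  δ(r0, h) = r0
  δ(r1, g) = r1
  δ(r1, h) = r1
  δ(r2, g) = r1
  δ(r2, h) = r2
Testing a few strings:
  'ghh' → reject
  'hh' → reject
  'gggg' → accept
  'g' → reject
State roles: r0=zero g's seen; r1=≥ two g's seen; r2=one g seen
All strings over {g,h} containing at least two g's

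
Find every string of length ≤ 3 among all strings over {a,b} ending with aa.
aa, aaa, baa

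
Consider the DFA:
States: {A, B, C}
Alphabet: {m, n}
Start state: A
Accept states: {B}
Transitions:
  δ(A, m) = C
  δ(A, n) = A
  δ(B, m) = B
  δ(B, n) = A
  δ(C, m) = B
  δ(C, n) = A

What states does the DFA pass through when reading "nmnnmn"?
read 'n': A → A
  read 'm': A → C
  read 'n': C → A
  read 'n': A → A
  read 'm': A → C
  read 'n': C → A
A -> A -> C -> A -> A -> C -> A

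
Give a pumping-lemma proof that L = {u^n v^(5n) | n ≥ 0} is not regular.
Assume L is regular with pumping length p. Idea: pumping the u-block breaks the 1:5 ratio.
Choose s = u^p v^(5p) (length 6p ≥ p). By the pumping lemma, s = xyz with |xy| ≤ p, |y| > 0, so y = u^k with k ≥ 1. Then xy²z = u^(p+k) v^(5p). For this to be in L we would need 5p = 5(p+k), i.e. 5k = 0, contradicting k ≥ 1. So xy²z ∉ L.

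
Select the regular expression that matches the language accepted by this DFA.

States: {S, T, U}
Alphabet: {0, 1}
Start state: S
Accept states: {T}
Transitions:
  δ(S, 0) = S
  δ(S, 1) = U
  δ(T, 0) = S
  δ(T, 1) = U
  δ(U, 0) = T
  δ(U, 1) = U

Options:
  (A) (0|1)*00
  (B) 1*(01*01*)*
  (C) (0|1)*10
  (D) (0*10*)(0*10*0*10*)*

Check each option against the DFA on short strings; one disagreement eliminates an option:
  (A) (0|1)*00: on '00' the DFA goes S → S → S and rejects (S ∉ Accept), but the regex matches it → eliminate
  (B) 1*(01*01*)*: on ε the DFA stays in S and rejects (S ∉ Accept), but the regex matches it → eliminate
  (C) (0|1)*10: agrees with the DFA on every string of length ≤ 6
  (D) (0*10*)(0*10*0*10*)*: on '1' the DFA goes S → U and rejects (U ∉ Accept), but the regex matches it → eliminate
Only (C) is consistent with the DFA.
(C) (0|1)*10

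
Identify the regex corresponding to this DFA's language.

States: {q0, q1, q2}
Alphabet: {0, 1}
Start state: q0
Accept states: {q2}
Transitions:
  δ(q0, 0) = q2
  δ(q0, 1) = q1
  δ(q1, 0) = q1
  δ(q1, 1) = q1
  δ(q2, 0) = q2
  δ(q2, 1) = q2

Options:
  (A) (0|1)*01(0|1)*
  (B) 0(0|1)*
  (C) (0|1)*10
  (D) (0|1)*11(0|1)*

Check each option against the DFA on short strings; one disagreement eliminates an option:
  (A) (0|1)*01(0|1)*: on '0' the DFA goes q0 → q2 and accepts (q2 ∈ Accept), but the regex does not match it → eliminate
  (B) 0(0|1)*: agrees with the DFA on every string of length ≤ 6
  (C) (0|1)*10: on '0' the DFA goes q0 → q2 and accepts (q2 ∈ Accept), but the regex does not match it → eliminate
  (D) (0|1)*11(0|1)*: on '0' the DFA goes q0 → q2 and accepts (q2 ∈ Accept), but the regex does not match it → eliminate
Only (B) is consistent with the DFA.
(B) 0(0|1)*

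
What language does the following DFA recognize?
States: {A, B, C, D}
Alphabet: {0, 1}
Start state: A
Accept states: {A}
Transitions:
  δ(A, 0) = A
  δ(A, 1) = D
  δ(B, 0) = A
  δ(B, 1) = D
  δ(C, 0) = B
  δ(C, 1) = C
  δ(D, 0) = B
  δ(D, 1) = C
Testing a few strings:
  '0000' → accept
  '01' → reject
  '011' → reject
  '001' → reject
State roles: A=value ≡ 0 (mod 4); B=value ≡ 2 (mod 4); C=value ≡ 3 (mod 4); D=value ≡ 1 (mod 4)
All binary strings representing a multiple of 4 (read in base 2; leading zeros allowed and ε counts as 0)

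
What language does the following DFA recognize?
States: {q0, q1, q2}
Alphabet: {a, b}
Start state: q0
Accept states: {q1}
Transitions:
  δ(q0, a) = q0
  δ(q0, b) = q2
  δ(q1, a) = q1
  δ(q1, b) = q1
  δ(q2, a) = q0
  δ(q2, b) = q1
Testing a few strings:
  'b' → reject
  'a' → reject
  'bbb' → accept
  'bab' → reject
State roles: q0=no progress toward bb; q1=substring bb seen; q2=one trailing b
All strings over {a,b} containing the substring bb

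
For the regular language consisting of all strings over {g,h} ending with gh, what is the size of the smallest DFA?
By Myhill–Nerode, count the distinguishable equivalence classes: 3 classes — one per longest suffix of the input that is a prefix of 'gh' (lengths 0 through 2); only the length-2 class is accepting.
3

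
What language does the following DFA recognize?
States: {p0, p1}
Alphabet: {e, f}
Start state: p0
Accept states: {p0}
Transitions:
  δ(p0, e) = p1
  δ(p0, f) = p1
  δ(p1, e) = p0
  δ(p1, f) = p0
Testing a few strings:
  'e' → reject
  'ff' → accept
  'eee' → reject
  'f' → reject
State roles: p0=even length so far; p1=odd length so far
All strings over {e,f} of even length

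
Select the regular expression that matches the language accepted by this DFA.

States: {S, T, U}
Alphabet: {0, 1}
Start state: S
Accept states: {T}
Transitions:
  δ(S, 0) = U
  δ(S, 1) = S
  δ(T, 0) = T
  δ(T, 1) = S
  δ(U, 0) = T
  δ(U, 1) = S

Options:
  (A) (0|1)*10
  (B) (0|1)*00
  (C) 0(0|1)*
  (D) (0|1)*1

Check each option against the DFA on short strings; one disagreement eliminates an option:
  (A) (0|1)*10: on '00' the DFA goes S → U → T and accepts (T ∈ Accept), but the regex does not match it → eliminate
  (B) (0|1)*00: agrees with the DFA on every string of length ≤ 6
  (C) 0(0|1)*: on '0' the DFA goes S → U and rejects (U ∉ Accept), but the regex matches it → eliminate
  (D) (0|1)*1: on '1' the DFA goes S → S and rejects (S ∉ Accept), but the regex matches it → eliminate
Only (B) is consistent with the DFA.
(B) (0|1)*00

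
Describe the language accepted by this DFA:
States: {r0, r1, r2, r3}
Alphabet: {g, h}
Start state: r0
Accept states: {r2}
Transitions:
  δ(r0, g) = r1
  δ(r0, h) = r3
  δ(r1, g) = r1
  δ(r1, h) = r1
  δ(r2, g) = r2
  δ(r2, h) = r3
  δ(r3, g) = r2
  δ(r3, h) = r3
Testing a few strings:
  'g' → reject
  'hghg' → accept
  'hggh' → reject
  'hgg' → accept
State roles: r0=no input read; r1=started with g (dead); r2=started with h, last symbol g; r3=started with h, last symbol h
All strings over {g,h} that start with h and end with g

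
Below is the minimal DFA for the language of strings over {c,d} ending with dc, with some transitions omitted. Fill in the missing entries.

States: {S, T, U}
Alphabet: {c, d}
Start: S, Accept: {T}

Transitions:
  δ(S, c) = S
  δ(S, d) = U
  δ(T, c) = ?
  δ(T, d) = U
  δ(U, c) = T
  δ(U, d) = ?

From the language and accept set, identify what each state tracks — S: no suffix match; T: suffix is dc; U: one trailing d.
Each missing δ(q, a) is the state matching the new tracked value after reading a.
δ(T, c) = S; δ(U, d) = U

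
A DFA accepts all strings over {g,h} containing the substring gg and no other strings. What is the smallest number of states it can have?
By Myhill–Nerode, count the distinguishable equivalence classes: 3 classes — one per longest suffix of the input that is a prefix of 'gg' (lengths 0 through 1), plus an absorbing 'already seen gg' class.
3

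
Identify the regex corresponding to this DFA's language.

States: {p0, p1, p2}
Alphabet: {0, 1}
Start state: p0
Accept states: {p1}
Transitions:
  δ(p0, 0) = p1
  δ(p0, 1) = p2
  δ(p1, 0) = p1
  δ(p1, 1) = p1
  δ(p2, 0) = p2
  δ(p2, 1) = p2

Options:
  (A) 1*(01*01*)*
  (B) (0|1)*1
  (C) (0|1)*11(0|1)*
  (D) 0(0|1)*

Check each option against the DFA on short strings; one disagreement eliminates an option:
  (A) 1*(01*01*)*: on ε the DFA stays in p0 and rejects (p0 ∉ Accept), but the regex matches it → eliminate
  (B) (0|1)*1: on '0' the DFA goes p0 → p1 and accepts (p1 ∈ Accept), but the regex does not match it → eliminate
  (C) (0|1)*11(0|1)*: on '0' the DFA goes p0 → p1 and accepts (p1 ∈ Accept), but the regex does not match it → eliminate
  (D) 0(0|1)*: agrees with the DFA on every string of length ≤ 6
Only (D) is consistent with the DFA.
(D) 0(0|1)*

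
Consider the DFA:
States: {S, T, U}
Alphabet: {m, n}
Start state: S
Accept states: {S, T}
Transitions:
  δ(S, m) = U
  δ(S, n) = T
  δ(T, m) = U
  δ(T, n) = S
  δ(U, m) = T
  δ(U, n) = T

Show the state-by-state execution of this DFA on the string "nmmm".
read 'n': S → T
  read 'm': T → U
  read 'm': U → T
  read 'm': T → U
S -> T -> U -> T -> U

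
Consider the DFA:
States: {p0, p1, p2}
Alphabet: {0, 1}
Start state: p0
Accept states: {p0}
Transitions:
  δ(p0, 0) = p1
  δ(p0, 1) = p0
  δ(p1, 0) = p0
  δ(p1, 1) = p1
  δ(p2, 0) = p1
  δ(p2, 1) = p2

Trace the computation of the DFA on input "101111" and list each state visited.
read '1': p0 → p0
  read '0': p0 → p1
  read '1': p1 → p1
  read '1': p1 → p1
  read '1': p1 → p1
  read '1': p1 → p1
p0 -> p0 -> p1 -> p1 -> p1 -> p1 -> p1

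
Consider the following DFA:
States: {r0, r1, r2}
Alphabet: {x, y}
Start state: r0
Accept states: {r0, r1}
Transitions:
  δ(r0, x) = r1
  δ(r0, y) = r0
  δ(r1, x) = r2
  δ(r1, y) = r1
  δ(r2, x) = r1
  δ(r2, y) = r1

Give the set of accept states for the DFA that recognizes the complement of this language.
Complement accept states = All states \ Original accept states
= {r0, r1, r2} \ {r0, r1}
{r2}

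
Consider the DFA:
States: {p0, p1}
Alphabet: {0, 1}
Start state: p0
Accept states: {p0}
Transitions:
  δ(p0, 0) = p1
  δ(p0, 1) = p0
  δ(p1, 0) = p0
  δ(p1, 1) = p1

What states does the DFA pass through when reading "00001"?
read '0': p0 → p1
  read '0': p1 → p0
  read '0': p0 → p1
  read '0': p1 → p0
  read '1': p0 → p0
p0 -> p1 -> p0 -> p1 -> p0 -> p0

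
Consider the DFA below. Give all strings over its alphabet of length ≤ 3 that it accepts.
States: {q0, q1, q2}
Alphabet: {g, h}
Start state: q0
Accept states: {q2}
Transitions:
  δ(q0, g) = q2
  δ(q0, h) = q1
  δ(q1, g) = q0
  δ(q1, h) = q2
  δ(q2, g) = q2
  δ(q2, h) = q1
g, gg, hh, ggg, ghh, hgg, hhg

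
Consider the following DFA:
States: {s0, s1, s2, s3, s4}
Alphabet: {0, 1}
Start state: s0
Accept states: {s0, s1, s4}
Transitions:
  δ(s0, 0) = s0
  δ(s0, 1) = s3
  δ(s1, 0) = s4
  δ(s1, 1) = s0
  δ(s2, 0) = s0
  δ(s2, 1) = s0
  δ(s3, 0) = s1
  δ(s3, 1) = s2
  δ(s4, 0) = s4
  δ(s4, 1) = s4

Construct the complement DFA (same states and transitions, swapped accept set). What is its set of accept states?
Complement accept states = All states \ Original accept states
= {s0, s1, s2, s3, s4} \ {s0, s1, s4}
{s2, s3}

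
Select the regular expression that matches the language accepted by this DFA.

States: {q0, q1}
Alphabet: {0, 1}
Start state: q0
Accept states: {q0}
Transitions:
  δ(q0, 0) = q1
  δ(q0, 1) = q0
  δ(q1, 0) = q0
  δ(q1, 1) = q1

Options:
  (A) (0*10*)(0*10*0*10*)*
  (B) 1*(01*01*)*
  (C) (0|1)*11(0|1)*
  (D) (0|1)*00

Check each option against the DFA on short strings; one disagreement eliminates an option:
  (A) (0*10*)(0*10*0*10*)*: on ε the DFA stays in q0 and accepts (q0 ∈ Accept), but the regex does not match it → eliminate
  (B) 1*(01*01*)*: agrees with the DFA on every string of length ≤ 6
  (C) (0|1)*11(0|1)*: on ε the DFA stays in q0 and accepts (q0 ∈ Accept), but the regex does not match it → eliminate
  (D) (0|1)*00: on ε the DFA stays in q0 and accepts (q0 ∈ Accept), but the regex does not match it → eliminate
Only (B) is consistent with the DFA.
(B) 1*(01*01*)*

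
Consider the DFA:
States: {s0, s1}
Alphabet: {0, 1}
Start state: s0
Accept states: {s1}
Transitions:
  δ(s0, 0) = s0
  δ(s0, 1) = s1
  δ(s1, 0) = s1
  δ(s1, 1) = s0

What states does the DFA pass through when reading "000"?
read '0': s0 → s0
  read '0': s0 → s0
  read '0': s0 → s0
s0 -> s0 -> s0 -> s0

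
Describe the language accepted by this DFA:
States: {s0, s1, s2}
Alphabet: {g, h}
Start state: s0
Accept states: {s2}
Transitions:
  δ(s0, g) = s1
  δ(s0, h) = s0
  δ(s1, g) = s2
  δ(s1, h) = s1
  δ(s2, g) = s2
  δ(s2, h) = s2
Testing a few strings:
  'ggh' → accept
  'hhhh' → reject
  'ghh' → reject
  'gggg' → accept
State roles: s0=zero g's seen; s1=one g seen; s2=≥ two g's seen
All strings over {g,h} containing at least two g's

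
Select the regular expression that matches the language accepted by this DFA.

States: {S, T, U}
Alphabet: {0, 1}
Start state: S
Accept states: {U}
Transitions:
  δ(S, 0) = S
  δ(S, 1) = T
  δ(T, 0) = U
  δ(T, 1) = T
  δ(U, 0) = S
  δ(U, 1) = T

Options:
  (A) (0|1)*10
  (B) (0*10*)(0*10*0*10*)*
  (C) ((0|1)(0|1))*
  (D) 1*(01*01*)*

Check each option against the DFA on short strings; one disagreement eliminates an option:
  (A) (0|1)*10: agrees with the DFA on every string of length ≤ 6
  (B) (0*10*)(0*10*0*10*)*: on '1' the DFA goes S → T and rejects (T ∉ Accept), but the regex matches it → eliminate
  (C) ((0|1)(0|1))*: on ε the DFA stays in S and rejects (S ∉ Accept), but the regex matches it → eliminate
  (D) 1*(01*01*)*: on ε the DFA stays in S and rejects (S ∉ Accept), but the regex matches it → eliminate
Only (A) is consistent with the DFA.
(A) (0|1)*10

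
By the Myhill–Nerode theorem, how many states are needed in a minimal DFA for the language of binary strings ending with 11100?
By Myhill–Nerode, count the distinguishable equivalence classes: 6 classes — one per longest suffix of the input that is a prefix of '11100' (lengths 0 through 5); only the length-5 class is accepting.
6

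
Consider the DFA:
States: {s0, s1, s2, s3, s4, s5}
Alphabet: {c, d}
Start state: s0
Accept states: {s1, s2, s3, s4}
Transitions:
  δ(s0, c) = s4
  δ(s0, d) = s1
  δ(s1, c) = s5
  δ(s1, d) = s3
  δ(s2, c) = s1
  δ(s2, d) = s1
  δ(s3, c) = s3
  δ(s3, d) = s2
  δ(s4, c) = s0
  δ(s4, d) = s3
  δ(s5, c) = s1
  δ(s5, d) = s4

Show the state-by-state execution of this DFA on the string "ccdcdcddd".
read 'c': s0 → s4
  read 'c': s4 → s0
  read 'd': s0 → s1
  read 'c': s1 → s5
  read 'd': s5 → s4
  read 'c': s4 → s0
  read 'd': s0 → s1
  read 'd': s1 → s3
  read 'd': s3 → s2
s0 -> s4 -> s0 -> s1 -> s5 -> s4 -> s0 -> s1 -> s3 -> s2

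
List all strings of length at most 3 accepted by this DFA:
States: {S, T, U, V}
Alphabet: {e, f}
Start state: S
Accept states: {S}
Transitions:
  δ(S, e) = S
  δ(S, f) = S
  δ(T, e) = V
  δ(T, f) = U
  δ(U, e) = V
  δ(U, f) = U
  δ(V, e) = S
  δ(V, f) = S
ε, e, f, ee, ef, fe, ff, eee, eef, efe, eff, fee, fef, ffe, fff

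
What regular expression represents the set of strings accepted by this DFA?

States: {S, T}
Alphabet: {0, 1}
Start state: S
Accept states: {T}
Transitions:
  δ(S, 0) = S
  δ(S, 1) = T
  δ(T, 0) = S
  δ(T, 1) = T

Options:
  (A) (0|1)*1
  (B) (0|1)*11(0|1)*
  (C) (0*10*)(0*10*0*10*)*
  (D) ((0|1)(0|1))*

Check each option against the DFA on short strings; one disagreement eliminates an option:
  (A) (0|1)*1: agrees with the DFA on every string of length ≤ 6
  (B) (0|1)*11(0|1)*: on '1' the DFA goes S → T and accepts (T ∈ Accept), but the regex does not match it → eliminate
  (C) (0*10*)(0*10*0*10*)*: on '10' the DFA goes S → T → S and rejects (S ∉ Accept), but the regex matches it → eliminate
  (D) ((0|1)(0|1))*: on ε the DFA stays in S and rejects (S ∉ Accept), but the regex matches it → eliminate
Only (A) is consistent with the DFA.
(A) (0|1)*1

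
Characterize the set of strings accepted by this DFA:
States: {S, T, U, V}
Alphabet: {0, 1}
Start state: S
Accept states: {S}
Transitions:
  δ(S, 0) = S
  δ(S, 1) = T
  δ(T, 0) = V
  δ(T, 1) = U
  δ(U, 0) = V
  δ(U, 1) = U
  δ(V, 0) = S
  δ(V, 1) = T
Testing a few strings:
  '0000' → accept
  '10' → reject
  '0' → accept
  '010' → reject
State roles: S=value ≡ 0 (mod 4); T=value ≡ 1 (mod 4); U=value ≡ 3 (mod 4); V=value ≡ 2 (mod 4)
All binary strings representing a multiple of 4 (read in base 2; leading zeros allowed and ε counts as 0)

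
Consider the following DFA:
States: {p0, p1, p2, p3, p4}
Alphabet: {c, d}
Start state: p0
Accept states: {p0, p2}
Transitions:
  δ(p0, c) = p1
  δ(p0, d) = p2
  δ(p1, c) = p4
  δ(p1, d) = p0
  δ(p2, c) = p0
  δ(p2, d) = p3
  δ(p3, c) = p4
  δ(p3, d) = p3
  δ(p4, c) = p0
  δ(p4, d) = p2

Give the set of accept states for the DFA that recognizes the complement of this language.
Complement accept states = All states \ Original accept states
= {p0, p1, p2, p3, p4} \ {p0, p2}
{p1, p3, p4}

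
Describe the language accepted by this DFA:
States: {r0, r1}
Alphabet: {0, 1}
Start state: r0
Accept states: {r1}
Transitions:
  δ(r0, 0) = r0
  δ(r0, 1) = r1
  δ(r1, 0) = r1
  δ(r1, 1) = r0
Testing a few strings:
  '1' → accept
  '01' → accept
  '010' → accept
  '10' → accept
State roles: r0=even number of 1's so far; r1=odd number of 1's so far
All binary strings with an odd number of 1's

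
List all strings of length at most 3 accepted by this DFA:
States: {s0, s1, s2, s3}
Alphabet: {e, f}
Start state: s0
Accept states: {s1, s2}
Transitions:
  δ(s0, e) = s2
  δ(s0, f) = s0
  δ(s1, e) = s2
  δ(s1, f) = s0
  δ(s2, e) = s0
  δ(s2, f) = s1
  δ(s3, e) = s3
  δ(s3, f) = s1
e, ef, fe, eee, efe, fef, ffe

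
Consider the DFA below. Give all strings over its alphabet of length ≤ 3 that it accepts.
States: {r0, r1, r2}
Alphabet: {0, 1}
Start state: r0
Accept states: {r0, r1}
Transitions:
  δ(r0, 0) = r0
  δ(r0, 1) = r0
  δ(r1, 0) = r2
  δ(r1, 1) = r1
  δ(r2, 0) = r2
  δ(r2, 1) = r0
ε, 0, 1, 00, 01, 10, 11, 000, 001, 010, 011, 100, 101, 110, 111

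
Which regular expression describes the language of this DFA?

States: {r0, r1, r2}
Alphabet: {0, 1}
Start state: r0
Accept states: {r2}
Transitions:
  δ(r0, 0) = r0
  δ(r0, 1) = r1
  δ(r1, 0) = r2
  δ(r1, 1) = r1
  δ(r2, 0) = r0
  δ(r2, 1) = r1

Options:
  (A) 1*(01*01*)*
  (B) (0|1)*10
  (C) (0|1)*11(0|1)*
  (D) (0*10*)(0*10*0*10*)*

Check each option against the DFA on short strings; one disagreement eliminates an option:
  (A) 1*(01*01*)*: on ε the DFA stays in r0 and rejects (r0 ∉ Accept), but the regex matches it → eliminate
  (B) (0|1)*10: agrees with the DFA on every string of length ≤ 6
  (C) (0|1)*11(0|1)*: on '10' the DFA goes r0 → r1 → r2 and accepts (r2 ∈ Accept), but the regex does not match it → eliminate
  (D) (0*10*)(0*10*0*10*)*: on '1' the DFA goes r0 → r1 and rejects (r1 ∉ Accept), but the regex matches it → eliminate
Only (B) is consistent with the DFA.
(B) (0|1)*10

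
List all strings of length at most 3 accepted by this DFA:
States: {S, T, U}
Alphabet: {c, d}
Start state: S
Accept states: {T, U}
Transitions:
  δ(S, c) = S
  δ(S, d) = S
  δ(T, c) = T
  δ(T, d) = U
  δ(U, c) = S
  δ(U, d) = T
None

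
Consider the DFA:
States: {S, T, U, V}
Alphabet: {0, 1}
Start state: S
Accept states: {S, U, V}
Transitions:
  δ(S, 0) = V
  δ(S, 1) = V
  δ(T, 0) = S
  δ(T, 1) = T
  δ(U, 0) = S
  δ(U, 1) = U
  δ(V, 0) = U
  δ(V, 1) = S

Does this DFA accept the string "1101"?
Processing string "1101":
  S --1--> V
  V --1--> S
  S --0--> V
  V --1--> S
Final state: S
Accept states: {S, U, V}
Yes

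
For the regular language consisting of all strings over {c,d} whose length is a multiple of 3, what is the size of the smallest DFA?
By Myhill–Nerode, count the distinguishable equivalence classes: three classes — length mod 3.
3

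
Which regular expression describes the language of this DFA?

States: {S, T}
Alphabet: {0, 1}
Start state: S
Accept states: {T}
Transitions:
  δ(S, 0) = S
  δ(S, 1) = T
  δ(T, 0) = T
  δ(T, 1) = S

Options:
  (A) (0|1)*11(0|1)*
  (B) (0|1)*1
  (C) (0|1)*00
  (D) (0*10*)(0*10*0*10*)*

Check each option against the DFA on short strings; one disagreement eliminates an option:
  (A) (0|1)*11(0|1)*: on '1' the DFA goes S → T and accepts (T ∈ Accept), but the regex does not match it → eliminate
  (B) (0|1)*1: on '10' the DFA goes S → T → T and accepts (T ∈ Accept), but the regex does not match it → eliminate
  (C) (0|1)*00: on '1' the DFA goes S → T and accepts (T ∈ Accept), but the regex does not match it → eliminate
  (D) (0*10*)(0*10*0*10*)*: agrees with the DFA on every string of length ≤ 6
Only (D) is consistent with the DFA.
(D) (0*10*)(0*10*0*10*)*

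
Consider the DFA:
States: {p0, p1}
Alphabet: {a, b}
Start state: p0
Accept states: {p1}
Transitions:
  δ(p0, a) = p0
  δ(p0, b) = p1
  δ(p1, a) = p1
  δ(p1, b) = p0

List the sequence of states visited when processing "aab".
read 'a': p0 → p0
  read 'a': p0 → p0
  read 'b': p0 → p1
p0 -> p0 -> p0 -> p1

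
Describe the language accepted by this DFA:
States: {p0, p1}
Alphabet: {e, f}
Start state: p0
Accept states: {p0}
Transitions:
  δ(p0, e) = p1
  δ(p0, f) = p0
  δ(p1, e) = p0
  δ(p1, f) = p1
Testing a few strings:
  'fff' → accept
  'f' → accept
  'e' → reject
  'ee' → accept
State roles: p0=even number of e's so far; p1=odd number of e's so far
All strings over {e,f} with an even number of e's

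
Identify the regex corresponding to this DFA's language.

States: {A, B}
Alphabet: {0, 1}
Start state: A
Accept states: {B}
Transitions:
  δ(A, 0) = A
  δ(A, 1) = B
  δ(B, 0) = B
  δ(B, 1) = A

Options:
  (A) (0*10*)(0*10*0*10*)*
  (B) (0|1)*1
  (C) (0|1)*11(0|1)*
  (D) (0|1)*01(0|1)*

Check each option against the DFA on short strings; one disagreement eliminates an option:
  (A) (0*10*)(0*10*0*10*)*: agrees with the DFA on every string of length ≤ 6
  (B) (0|1)*1: on '10' the DFA goes A → B → B and accepts (B ∈ Accept), but the regex does not match it → eliminate
  (C) (0|1)*11(0|1)*: on '1' the DFA goes A → B and accepts (B ∈ Accept), but the regex does not match it → eliminate
  (D) (0|1)*01(0|1)*: on '1' the DFA goes A → B and accepts (B ∈ Accept), but the regex does not match it → eliminate
Only (A) is consistent with the DFA.
(A) (0*10*)(0*10*0*10*)*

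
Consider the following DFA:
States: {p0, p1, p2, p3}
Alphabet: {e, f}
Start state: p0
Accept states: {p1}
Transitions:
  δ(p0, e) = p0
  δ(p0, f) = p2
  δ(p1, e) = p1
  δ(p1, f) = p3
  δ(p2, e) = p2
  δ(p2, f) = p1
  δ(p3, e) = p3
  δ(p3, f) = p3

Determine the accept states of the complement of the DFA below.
Complement accept states = All states \ Original accept states
= {p0, p1, p2, p3} \ {p1}
{p0, p2, p3}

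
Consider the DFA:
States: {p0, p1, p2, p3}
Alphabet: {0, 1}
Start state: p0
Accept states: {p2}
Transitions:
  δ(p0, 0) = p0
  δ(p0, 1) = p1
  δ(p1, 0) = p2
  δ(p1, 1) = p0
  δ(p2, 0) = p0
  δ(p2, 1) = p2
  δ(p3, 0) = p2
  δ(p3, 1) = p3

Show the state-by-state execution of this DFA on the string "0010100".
read '0': p0 → p0
  read '0': p0 → p0
  read '1': p0 → p1
  read '0': p1 → p2
  read '1': p2 → p2
  read '0': p2 → p0
  read '0': p0 → p0
p0 -> p0 -> p0 -> p1 -> p2 -> p2 -> p0 -> p0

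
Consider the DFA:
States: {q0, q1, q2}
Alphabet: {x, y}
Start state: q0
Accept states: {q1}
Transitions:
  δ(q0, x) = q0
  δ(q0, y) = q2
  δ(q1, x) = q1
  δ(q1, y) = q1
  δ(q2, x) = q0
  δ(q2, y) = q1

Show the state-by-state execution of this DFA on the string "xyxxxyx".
read 'x': q0 → q0
  read 'y': q0 → q2
  read 'x': q2 → q0
  read 'x': q0 → q0
  read 'x': q0 → q0
  read 'y': q0 → q2
  read 'x': q2 → q0
q0 -> q0 -> q2 -> q0 -> q0 -> q0 -> q2 -> q0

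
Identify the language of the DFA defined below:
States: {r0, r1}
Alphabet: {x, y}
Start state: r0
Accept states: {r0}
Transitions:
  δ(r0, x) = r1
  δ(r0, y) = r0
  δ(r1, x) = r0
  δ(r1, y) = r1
Testing a few strings:
  'yy' → accept
  'y' → accept
  'yxx' → accept
  'xyy' → reject
State roles: r0=even number of x's so far; r1=odd number of x's so far
All strings over {x,y} with an even number of x's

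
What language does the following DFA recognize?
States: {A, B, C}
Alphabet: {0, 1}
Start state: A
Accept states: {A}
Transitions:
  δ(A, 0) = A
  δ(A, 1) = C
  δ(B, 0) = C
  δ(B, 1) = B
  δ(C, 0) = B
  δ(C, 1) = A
Testing a few strings:
  '1' → reject
  '011' → accept
  '000' → accept
  '1000' → reject
State roles: A=value ≡ 0 (mod 3); B=value ≡ 2 (mod 3); C=value ≡ 1 (mod 3)
All binary strings representing a multiple of 3 (read in base 2; leading zeros allowed and ε counts as 0)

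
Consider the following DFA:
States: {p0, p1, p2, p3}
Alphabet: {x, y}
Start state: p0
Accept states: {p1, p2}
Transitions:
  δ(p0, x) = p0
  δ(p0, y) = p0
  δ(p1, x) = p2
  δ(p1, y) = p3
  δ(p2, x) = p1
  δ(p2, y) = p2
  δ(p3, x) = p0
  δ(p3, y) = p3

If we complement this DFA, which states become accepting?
Complement accept states = All states \ Original accept states
= {p0, p1, p2, p3} \ {p1, p2}
{p0, p3}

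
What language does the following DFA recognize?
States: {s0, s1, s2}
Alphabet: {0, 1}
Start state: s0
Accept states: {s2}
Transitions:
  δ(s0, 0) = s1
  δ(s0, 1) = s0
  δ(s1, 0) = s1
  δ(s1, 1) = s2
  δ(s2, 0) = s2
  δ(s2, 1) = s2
Testing a few strings:
  '0' → reject
  '1100' → reject
  '00' → reject
  '001' → accept
State roles: s0=no 0 seen yet; s1=seen a 0, waiting for 1; s2=substring 01 seen
All binary strings containing the substring 01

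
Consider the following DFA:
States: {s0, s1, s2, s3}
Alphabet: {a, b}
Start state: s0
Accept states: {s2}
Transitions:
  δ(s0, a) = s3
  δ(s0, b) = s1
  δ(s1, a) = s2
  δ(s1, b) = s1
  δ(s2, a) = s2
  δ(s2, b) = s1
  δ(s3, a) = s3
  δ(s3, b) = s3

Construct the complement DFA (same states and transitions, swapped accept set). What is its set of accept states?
Complement accept states = All states \ Original accept states
= {s0, s1, s2, s3} \ {s2}
{s0, s1, s3}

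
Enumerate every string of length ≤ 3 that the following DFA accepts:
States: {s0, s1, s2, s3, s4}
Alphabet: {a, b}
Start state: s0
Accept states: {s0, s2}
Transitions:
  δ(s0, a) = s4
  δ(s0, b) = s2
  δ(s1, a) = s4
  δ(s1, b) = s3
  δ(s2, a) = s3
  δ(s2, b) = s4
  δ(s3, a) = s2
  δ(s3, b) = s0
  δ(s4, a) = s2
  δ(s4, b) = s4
ε, b, aa, aba, baa, bab, bba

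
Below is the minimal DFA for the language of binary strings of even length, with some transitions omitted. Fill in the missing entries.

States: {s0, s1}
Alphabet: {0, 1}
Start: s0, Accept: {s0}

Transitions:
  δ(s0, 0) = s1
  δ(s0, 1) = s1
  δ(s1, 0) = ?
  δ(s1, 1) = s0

From the language and accept set, identify what each state tracks — s0: even length so far; s1: odd length so far.
Each missing δ(q, a) is the state matching the new tracked value after reading a.
δ(s1, 0) = s0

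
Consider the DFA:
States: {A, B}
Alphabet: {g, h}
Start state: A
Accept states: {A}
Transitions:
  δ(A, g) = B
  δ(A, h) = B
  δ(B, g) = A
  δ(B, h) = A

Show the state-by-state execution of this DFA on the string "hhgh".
read 'h': A → B
  read 'h': B → A
  read 'g': A → B
  read 'h': B → A
A -> B -> A -> B -> A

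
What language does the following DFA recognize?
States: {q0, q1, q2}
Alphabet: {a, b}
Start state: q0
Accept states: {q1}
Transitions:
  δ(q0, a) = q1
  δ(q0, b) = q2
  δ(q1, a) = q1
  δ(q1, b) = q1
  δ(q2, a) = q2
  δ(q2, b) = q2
Testing a few strings:
  'a' → accept
  'aab' → accept
  'b' → reject
  'bab' → reject
State roles: q0=no input read; q1=started with a; q2=started with b (dead)
All strings over {a,b} starting with a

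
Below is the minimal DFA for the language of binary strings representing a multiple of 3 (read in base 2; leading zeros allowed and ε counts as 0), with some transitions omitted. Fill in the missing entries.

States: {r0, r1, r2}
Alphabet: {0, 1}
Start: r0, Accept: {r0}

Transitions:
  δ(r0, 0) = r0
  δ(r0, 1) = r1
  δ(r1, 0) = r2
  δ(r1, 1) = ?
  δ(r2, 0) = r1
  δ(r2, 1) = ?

From the language and accept set, identify what each state tracks — r0: value ≡ 0 (mod 3); r1: value ≡ 1 (mod 3); r2: value ≡ 2 (mod 3).
Each missing δ(q, a) is the state matching the new tracked value after reading a.
δ(r1, 1) = r0; δ(r2, 1) = r2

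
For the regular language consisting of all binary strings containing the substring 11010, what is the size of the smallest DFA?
By Myhill–Nerode, count the distinguishable equivalence classes: 6 classes — one per longest suffix of the input that is a prefix of '11010' (lengths 0 through 4), plus an absorbing 'already seen 11010' class.
6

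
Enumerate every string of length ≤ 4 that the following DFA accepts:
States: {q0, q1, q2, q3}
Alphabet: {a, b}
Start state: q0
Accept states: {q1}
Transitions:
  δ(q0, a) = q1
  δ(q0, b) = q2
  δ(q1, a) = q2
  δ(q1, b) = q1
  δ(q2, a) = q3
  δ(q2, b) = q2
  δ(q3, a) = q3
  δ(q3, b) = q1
a, ab, abb, bab, aaab, abbb, baab, babb, bbab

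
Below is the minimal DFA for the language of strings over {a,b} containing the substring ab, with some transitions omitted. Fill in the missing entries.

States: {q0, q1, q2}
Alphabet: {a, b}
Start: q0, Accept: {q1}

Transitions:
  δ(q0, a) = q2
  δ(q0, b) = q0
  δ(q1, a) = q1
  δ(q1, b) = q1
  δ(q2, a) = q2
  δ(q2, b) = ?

From the language and accept set, identify what each state tracks — q0: no a seen yet; q1: substring ab seen; q2: seen a a, waiting for b.
Each missing δ(q, a) is the state matching the new tracked value after reading a.
δ(q2, b) = q1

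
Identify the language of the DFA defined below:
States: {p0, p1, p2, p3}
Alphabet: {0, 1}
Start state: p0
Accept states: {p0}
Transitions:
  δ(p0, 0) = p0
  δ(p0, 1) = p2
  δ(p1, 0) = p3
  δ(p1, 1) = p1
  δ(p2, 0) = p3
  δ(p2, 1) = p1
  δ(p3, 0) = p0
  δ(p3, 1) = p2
Testing a few strings:
  '00' → accept
  '110' → reject
  '10' → reject
  '1' → reject
State roles: p0=value ≡ 0 (mod 4); p1=value ≡ 3 (mod 4); p2=value ≡ 1 (mod 4); p3=value ≡ 2 (mod 4)
All binary strings representing a multiple of 4 (read in base 2; leading zeros allowed and ε counts as 0)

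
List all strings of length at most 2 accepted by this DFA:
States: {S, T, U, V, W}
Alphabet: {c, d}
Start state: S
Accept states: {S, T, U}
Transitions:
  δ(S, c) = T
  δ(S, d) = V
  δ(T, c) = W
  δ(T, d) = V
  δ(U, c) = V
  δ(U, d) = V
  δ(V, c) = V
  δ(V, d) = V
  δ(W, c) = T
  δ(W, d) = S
ε, c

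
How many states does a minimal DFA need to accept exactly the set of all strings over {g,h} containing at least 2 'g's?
By Myhill–Nerode, count the distinguishable equivalence classes: 3 classes — having seen 0, 1, or ≥2 copies of 'g'; any two classes i < j (j ≤ 2) are distinguished by the string g^(2−j), which takes class j to 2 copies (accepted) but leaves class i below 2 (rejected).
3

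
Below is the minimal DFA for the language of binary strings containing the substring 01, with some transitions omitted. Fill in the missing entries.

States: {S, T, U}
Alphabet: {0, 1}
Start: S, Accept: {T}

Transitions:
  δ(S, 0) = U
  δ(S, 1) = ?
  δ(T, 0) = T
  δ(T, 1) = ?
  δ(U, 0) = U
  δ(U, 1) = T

From the language and accept set, identify what each state tracks — S: no 0 seen yet; T: substring 01 seen; U: seen a 0, waiting for 1.
Each missing δ(q, a) is the state matching the new tracked value after reading a.
δ(S, 1) = S; δ(T, 1) = T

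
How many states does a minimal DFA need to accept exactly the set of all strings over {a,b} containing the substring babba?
By Myhill–Nerode, count the distinguishable equivalence classes: 6 classes — one per longest suffix of the input that is a prefix of 'babba' (lengths 0 through 4), plus an absorbing 'already seen babba' class.
6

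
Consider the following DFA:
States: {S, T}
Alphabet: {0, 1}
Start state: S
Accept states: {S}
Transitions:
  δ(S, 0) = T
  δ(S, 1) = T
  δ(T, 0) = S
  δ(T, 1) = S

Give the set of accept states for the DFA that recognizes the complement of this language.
Complement accept states = All states \ Original accept states
= {S, T} \ {S}
{T}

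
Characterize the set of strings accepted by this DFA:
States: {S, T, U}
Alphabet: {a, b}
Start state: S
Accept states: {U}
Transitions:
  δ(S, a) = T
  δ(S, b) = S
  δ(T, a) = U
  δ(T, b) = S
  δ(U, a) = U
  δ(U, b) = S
Testing a few strings:
  'bb' → reject
  'abb' → reject
  'b' → reject
  'aba' → reject
State roles: S=last symbol not a; T=one trailing a; U=two trailing a's
All strings over {a,b} ending with aa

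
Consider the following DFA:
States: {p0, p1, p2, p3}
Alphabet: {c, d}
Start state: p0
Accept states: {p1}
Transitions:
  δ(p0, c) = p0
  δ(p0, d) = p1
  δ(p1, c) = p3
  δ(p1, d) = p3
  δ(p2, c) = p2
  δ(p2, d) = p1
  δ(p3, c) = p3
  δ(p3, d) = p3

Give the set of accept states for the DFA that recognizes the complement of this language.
Complement accept states = All states \ Original accept states
= {p0, p1, p2, p3} \ {p1}
{p0, p2, p3}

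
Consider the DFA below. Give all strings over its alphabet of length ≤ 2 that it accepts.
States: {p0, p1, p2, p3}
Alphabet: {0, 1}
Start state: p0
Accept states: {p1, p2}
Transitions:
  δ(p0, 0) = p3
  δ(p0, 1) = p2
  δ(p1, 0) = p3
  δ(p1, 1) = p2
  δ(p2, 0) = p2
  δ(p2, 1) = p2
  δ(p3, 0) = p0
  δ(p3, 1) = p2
1, 01, 10, 11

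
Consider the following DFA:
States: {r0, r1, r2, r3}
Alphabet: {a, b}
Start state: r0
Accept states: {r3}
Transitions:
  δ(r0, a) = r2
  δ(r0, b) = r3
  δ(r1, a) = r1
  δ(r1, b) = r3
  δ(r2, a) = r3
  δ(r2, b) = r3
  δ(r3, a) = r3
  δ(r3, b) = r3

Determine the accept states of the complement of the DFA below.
Complement accept states = All states \ Original accept states
= {r0, r1, r2, r3} \ {r3}
{r0, r1, r2}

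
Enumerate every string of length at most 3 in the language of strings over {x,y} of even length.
ε, xx, xy, yx, yy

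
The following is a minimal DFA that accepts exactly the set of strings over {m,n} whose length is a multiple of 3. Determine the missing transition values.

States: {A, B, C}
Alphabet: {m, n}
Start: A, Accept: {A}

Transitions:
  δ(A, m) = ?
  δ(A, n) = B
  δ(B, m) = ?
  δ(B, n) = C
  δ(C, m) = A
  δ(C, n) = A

From the language and accept set, identify what each state tracks — A: length ≡ 0 (mod 3); B: length ≡ 1 (mod 3); C: length ≡ 2 (mod 3).
Each missing δ(q, a) is the state matching the new tracked value after reading a.
δ(A, m) = B; δ(B, m) = C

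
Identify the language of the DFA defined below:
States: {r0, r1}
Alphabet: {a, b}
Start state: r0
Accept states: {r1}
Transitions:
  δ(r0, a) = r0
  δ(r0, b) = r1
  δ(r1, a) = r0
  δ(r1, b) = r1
Testing a few strings:
  'a' → reject
  'bab' → accept
  'ba' → reject
  'aa' → reject
State roles: r0=last symbol not b; r1=last symbol is b
All strings over {a,b} ending with b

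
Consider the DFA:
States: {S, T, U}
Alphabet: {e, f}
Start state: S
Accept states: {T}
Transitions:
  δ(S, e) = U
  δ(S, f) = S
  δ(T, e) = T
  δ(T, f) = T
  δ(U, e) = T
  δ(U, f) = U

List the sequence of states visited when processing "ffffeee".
read 'f': S → S
  read 'f': S → S
  read 'f': S → S
  read 'f': S → S
  read 'e': S → U
  read 'e': U → T
  read 'e': T → T
S -> S -> S -> S -> S -> U -> T -> T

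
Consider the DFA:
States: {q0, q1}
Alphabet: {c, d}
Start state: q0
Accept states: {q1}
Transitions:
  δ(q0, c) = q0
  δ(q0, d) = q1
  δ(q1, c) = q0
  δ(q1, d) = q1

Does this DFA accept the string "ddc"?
Processing string "ddc":
  q0 --d--> q1
  q1 --d--> q1
  q1 --c--> q0
Final state: q0
Accept states: {q1}
No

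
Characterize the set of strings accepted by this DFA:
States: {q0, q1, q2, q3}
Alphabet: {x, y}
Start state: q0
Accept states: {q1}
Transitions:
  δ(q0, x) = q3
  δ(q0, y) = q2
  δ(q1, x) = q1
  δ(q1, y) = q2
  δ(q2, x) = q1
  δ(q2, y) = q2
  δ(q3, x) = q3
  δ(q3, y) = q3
Testing a few strings:
  'yy' → reject
  'xxx' → reject
  'xx' → reject
  'y' → reject
State roles: q0=no input read; q1=started with y, last symbol x; q2=started with y, last symbol y; q3=started with x (dead)
All strings over {x,y} that start with y and end with x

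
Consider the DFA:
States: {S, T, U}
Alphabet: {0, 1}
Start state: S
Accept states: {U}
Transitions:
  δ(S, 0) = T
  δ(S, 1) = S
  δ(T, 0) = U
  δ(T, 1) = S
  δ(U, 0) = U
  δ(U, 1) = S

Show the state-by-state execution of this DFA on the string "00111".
read '0': S → T
  read '0': T → U
  read '1': U → S
  read '1': S → S
  read '1': S → S
S -> T -> U -> S -> S -> S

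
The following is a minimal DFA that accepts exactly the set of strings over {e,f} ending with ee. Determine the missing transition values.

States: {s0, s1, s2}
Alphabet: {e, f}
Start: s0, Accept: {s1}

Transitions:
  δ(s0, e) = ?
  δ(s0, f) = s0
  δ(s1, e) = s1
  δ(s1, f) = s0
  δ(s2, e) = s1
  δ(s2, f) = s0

From the language and accept set, identify what each state tracks — s0: last symbol not e; s1: two trailing e's; s2: one trailing e.
Each missing δ(q, a) is the state matching the new tracked value after reading a.
δ(s0, e) = s2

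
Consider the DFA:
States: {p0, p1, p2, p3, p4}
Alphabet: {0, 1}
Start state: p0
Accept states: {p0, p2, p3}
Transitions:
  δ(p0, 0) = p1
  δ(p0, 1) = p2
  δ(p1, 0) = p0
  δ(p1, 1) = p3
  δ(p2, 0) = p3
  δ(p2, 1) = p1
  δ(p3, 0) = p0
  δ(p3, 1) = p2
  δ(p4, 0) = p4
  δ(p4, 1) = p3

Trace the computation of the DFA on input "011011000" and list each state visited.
read '0': p0 → p1
  read '1': p1 → p3
  read '1': p3 → p2
  read '0': p2 → p3
  read '1': p3 → p2
  read '1': p2 → p1
  read '0': p1 → p0
  read '0': p0 → p1
  read '0': p1 → p0
p0 -> p1 -> p3 -> p2 -> p3 -> p2 -> p1 -> p0 -> p1 -> p0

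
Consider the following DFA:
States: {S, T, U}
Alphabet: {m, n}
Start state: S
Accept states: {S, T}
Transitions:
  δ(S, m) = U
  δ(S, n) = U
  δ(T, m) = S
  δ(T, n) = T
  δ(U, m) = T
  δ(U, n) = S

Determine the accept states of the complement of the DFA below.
Complement accept states = All states \ Original accept states
= {S, T, U} \ {S, T}
{U}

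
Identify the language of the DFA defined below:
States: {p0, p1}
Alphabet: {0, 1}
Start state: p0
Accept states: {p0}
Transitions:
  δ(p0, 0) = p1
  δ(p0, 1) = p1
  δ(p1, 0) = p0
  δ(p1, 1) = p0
Testing a few strings:
  '0' → reject
  '110' → reject
  '01' → accept
  '11' → accept
State roles: p0=even length so far; p1=odd length so far
All binary strings of even length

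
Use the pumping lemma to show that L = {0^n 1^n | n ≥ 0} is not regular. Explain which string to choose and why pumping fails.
Assume L is regular with pumping length p. Idea: pumping the 0-block changes the count balance.
Choose s = 0^p 1^p (length 2p ≥ p). By the pumping lemma, s = xyz with |xy| ≤ p, |y| > 0. So y = 0^k for some k > 0 (since xy is entirely within the 0's). Pumping gives xy²z = 0^(p+k) 1^p, which is not in L since p+k ≠ p.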